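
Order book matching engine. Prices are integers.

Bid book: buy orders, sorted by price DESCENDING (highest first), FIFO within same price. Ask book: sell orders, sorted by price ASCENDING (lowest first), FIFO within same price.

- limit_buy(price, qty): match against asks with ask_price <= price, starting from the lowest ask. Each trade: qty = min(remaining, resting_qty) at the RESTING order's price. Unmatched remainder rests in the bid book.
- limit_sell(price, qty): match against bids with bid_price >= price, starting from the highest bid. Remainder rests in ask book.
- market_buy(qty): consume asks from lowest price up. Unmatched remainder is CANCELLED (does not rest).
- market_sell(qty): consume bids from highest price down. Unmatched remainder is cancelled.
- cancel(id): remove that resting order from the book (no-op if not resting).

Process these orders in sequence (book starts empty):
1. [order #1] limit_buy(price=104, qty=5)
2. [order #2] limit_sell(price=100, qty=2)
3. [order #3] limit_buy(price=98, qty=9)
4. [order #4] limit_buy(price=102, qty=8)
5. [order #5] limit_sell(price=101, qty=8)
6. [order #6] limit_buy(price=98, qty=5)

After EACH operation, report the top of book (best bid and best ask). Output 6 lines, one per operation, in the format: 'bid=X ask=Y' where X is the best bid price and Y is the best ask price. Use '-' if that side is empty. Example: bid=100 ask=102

After op 1 [order #1] limit_buy(price=104, qty=5): fills=none; bids=[#1:5@104] asks=[-]
After op 2 [order #2] limit_sell(price=100, qty=2): fills=#1x#2:2@104; bids=[#1:3@104] asks=[-]
After op 3 [order #3] limit_buy(price=98, qty=9): fills=none; bids=[#1:3@104 #3:9@98] asks=[-]
After op 4 [order #4] limit_buy(price=102, qty=8): fills=none; bids=[#1:3@104 #4:8@102 #3:9@98] asks=[-]
After op 5 [order #5] limit_sell(price=101, qty=8): fills=#1x#5:3@104 #4x#5:5@102; bids=[#4:3@102 #3:9@98] asks=[-]
After op 6 [order #6] limit_buy(price=98, qty=5): fills=none; bids=[#4:3@102 #3:9@98 #6:5@98] asks=[-]

Answer: bid=104 ask=-
bid=104 ask=-
bid=104 ask=-
bid=104 ask=-
bid=102 ask=-
bid=102 ask=-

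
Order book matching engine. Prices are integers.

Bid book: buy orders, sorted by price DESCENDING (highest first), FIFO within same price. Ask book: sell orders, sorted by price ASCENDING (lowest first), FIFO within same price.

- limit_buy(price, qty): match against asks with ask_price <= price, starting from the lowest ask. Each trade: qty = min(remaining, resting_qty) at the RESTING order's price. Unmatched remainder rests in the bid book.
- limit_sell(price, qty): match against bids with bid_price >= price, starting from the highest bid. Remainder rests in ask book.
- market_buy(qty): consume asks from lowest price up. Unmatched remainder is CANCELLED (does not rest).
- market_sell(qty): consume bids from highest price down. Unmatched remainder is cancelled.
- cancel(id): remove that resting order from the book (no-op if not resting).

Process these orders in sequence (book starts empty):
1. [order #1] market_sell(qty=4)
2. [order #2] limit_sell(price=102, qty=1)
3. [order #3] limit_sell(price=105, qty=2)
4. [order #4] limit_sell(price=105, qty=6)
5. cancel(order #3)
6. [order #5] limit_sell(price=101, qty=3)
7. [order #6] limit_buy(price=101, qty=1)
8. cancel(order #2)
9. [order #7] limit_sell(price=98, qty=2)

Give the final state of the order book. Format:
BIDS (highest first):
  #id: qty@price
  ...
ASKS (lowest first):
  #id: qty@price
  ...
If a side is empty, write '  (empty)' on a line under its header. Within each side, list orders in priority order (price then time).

After op 1 [order #1] market_sell(qty=4): fills=none; bids=[-] asks=[-]
After op 2 [order #2] limit_sell(price=102, qty=1): fills=none; bids=[-] asks=[#2:1@102]
After op 3 [order #3] limit_sell(price=105, qty=2): fills=none; bids=[-] asks=[#2:1@102 #3:2@105]
After op 4 [order #4] limit_sell(price=105, qty=6): fills=none; bids=[-] asks=[#2:1@102 #3:2@105 #4:6@105]
After op 5 cancel(order #3): fills=none; bids=[-] asks=[#2:1@102 #4:6@105]
After op 6 [order #5] limit_sell(price=101, qty=3): fills=none; bids=[-] asks=[#5:3@101 #2:1@102 #4:6@105]
After op 7 [order #6] limit_buy(price=101, qty=1): fills=#6x#5:1@101; bids=[-] asks=[#5:2@101 #2:1@102 #4:6@105]
After op 8 cancel(order #2): fills=none; bids=[-] asks=[#5:2@101 #4:6@105]
After op 9 [order #7] limit_sell(price=98, qty=2): fills=none; bids=[-] asks=[#7:2@98 #5:2@101 #4:6@105]

Answer: BIDS (highest first):
  (empty)
ASKS (lowest first):
  #7: 2@98
  #5: 2@101
  #4: 6@105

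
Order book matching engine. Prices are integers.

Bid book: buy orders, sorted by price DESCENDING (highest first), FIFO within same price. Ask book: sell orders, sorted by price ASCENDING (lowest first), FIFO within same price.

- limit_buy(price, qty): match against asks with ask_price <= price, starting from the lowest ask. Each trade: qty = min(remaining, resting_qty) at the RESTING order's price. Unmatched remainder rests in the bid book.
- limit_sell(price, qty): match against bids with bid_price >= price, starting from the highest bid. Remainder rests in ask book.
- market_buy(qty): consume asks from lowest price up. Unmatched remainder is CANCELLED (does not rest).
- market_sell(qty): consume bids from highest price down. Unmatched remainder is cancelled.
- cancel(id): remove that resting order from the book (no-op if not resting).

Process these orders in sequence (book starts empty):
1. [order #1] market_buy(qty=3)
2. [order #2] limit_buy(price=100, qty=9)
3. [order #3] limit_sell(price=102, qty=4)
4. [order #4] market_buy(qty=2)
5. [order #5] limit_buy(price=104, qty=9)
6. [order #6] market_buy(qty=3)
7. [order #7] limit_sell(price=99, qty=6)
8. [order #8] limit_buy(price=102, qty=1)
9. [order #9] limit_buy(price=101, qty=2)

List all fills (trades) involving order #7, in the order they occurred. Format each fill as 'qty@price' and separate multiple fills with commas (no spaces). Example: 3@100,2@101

After op 1 [order #1] market_buy(qty=3): fills=none; bids=[-] asks=[-]
After op 2 [order #2] limit_buy(price=100, qty=9): fills=none; bids=[#2:9@100] asks=[-]
After op 3 [order #3] limit_sell(price=102, qty=4): fills=none; bids=[#2:9@100] asks=[#3:4@102]
After op 4 [order #4] market_buy(qty=2): fills=#4x#3:2@102; bids=[#2:9@100] asks=[#3:2@102]
After op 5 [order #5] limit_buy(price=104, qty=9): fills=#5x#3:2@102; bids=[#5:7@104 #2:9@100] asks=[-]
After op 6 [order #6] market_buy(qty=3): fills=none; bids=[#5:7@104 #2:9@100] asks=[-]
After op 7 [order #7] limit_sell(price=99, qty=6): fills=#5x#7:6@104; bids=[#5:1@104 #2:9@100] asks=[-]
After op 8 [order #8] limit_buy(price=102, qty=1): fills=none; bids=[#5:1@104 #8:1@102 #2:9@100] asks=[-]
After op 9 [order #9] limit_buy(price=101, qty=2): fills=none; bids=[#5:1@104 #8:1@102 #9:2@101 #2:9@100] asks=[-]

Answer: 6@104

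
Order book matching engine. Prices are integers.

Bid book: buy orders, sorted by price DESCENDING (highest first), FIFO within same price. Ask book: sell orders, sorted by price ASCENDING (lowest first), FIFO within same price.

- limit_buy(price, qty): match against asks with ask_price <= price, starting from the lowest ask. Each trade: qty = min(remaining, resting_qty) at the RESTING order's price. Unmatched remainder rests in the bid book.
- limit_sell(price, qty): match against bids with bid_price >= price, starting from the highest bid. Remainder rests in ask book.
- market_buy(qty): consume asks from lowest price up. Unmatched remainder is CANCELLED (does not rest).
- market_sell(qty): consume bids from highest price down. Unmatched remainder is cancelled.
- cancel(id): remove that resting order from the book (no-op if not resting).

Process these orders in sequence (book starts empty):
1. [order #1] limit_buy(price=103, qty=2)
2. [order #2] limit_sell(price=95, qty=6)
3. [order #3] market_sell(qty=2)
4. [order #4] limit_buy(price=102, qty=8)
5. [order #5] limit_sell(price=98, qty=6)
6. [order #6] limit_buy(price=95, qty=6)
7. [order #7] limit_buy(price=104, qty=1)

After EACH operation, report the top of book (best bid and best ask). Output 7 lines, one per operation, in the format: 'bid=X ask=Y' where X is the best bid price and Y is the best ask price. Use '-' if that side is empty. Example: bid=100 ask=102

Answer: bid=103 ask=-
bid=- ask=95
bid=- ask=95
bid=102 ask=-
bid=- ask=98
bid=95 ask=98
bid=95 ask=98

Derivation:
After op 1 [order #1] limit_buy(price=103, qty=2): fills=none; bids=[#1:2@103] asks=[-]
After op 2 [order #2] limit_sell(price=95, qty=6): fills=#1x#2:2@103; bids=[-] asks=[#2:4@95]
After op 3 [order #3] market_sell(qty=2): fills=none; bids=[-] asks=[#2:4@95]
After op 4 [order #4] limit_buy(price=102, qty=8): fills=#4x#2:4@95; bids=[#4:4@102] asks=[-]
After op 5 [order #5] limit_sell(price=98, qty=6): fills=#4x#5:4@102; bids=[-] asks=[#5:2@98]
After op 6 [order #6] limit_buy(price=95, qty=6): fills=none; bids=[#6:6@95] asks=[#5:2@98]
After op 7 [order #7] limit_buy(price=104, qty=1): fills=#7x#5:1@98; bids=[#6:6@95] asks=[#5:1@98]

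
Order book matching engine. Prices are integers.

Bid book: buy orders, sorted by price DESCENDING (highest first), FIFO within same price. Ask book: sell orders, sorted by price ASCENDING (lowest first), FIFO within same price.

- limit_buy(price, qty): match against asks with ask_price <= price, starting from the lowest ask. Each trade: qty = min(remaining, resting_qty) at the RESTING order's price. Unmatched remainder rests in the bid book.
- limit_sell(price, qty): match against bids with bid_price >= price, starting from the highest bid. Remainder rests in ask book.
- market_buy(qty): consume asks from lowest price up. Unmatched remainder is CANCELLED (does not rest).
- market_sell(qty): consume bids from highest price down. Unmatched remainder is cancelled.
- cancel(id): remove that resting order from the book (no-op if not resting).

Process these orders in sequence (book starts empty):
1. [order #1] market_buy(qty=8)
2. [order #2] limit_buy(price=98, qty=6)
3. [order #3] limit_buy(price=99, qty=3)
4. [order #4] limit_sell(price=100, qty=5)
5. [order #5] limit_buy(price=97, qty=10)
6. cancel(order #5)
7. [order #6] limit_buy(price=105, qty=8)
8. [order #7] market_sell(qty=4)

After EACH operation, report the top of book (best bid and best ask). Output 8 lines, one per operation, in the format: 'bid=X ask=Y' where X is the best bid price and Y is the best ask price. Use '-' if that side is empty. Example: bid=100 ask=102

After op 1 [order #1] market_buy(qty=8): fills=none; bids=[-] asks=[-]
After op 2 [order #2] limit_buy(price=98, qty=6): fills=none; bids=[#2:6@98] asks=[-]
After op 3 [order #3] limit_buy(price=99, qty=3): fills=none; bids=[#3:3@99 #2:6@98] asks=[-]
After op 4 [order #4] limit_sell(price=100, qty=5): fills=none; bids=[#3:3@99 #2:6@98] asks=[#4:5@100]
After op 5 [order #5] limit_buy(price=97, qty=10): fills=none; bids=[#3:3@99 #2:6@98 #5:10@97] asks=[#4:5@100]
After op 6 cancel(order #5): fills=none; bids=[#3:3@99 #2:6@98] asks=[#4:5@100]
After op 7 [order #6] limit_buy(price=105, qty=8): fills=#6x#4:5@100; bids=[#6:3@105 #3:3@99 #2:6@98] asks=[-]
After op 8 [order #7] market_sell(qty=4): fills=#6x#7:3@105 #3x#7:1@99; bids=[#3:2@99 #2:6@98] asks=[-]

Answer: bid=- ask=-
bid=98 ask=-
bid=99 ask=-
bid=99 ask=100
bid=99 ask=100
bid=99 ask=100
bid=105 ask=-
bid=99 ask=-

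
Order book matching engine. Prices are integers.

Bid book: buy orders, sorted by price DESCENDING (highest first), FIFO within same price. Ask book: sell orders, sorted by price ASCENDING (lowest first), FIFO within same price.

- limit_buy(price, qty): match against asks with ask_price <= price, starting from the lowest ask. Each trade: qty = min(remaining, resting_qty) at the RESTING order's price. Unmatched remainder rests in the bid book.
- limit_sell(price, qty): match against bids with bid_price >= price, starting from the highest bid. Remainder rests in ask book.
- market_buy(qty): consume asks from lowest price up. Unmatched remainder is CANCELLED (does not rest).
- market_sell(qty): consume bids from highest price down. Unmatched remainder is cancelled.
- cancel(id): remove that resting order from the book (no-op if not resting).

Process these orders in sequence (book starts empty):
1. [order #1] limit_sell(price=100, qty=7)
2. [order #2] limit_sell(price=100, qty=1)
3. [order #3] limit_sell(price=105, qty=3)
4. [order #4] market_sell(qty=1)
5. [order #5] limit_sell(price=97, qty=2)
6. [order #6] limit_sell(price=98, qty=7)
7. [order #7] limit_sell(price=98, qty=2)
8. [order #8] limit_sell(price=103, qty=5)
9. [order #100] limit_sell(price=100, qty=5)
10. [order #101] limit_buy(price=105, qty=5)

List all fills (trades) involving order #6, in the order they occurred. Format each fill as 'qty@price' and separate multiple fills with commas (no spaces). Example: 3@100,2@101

Answer: 3@98

Derivation:
After op 1 [order #1] limit_sell(price=100, qty=7): fills=none; bids=[-] asks=[#1:7@100]
After op 2 [order #2] limit_sell(price=100, qty=1): fills=none; bids=[-] asks=[#1:7@100 #2:1@100]
After op 3 [order #3] limit_sell(price=105, qty=3): fills=none; bids=[-] asks=[#1:7@100 #2:1@100 #3:3@105]
After op 4 [order #4] market_sell(qty=1): fills=none; bids=[-] asks=[#1:7@100 #2:1@100 #3:3@105]
After op 5 [order #5] limit_sell(price=97, qty=2): fills=none; bids=[-] asks=[#5:2@97 #1:7@100 #2:1@100 #3:3@105]
After op 6 [order #6] limit_sell(price=98, qty=7): fills=none; bids=[-] asks=[#5:2@97 #6:7@98 #1:7@100 #2:1@100 #3:3@105]
After op 7 [order #7] limit_sell(price=98, qty=2): fills=none; bids=[-] asks=[#5:2@97 #6:7@98 #7:2@98 #1:7@100 #2:1@100 #3:3@105]
After op 8 [order #8] limit_sell(price=103, qty=5): fills=none; bids=[-] asks=[#5:2@97 #6:7@98 #7:2@98 #1:7@100 #2:1@100 #8:5@103 #3:3@105]
After op 9 [order #100] limit_sell(price=100, qty=5): fills=none; bids=[-] asks=[#5:2@97 #6:7@98 #7:2@98 #1:7@100 #2:1@100 #100:5@100 #8:5@103 #3:3@105]
After op 10 [order #101] limit_buy(price=105, qty=5): fills=#101x#5:2@97 #101x#6:3@98; bids=[-] asks=[#6:4@98 #7:2@98 #1:7@100 #2:1@100 #100:5@100 #8:5@103 #3:3@105]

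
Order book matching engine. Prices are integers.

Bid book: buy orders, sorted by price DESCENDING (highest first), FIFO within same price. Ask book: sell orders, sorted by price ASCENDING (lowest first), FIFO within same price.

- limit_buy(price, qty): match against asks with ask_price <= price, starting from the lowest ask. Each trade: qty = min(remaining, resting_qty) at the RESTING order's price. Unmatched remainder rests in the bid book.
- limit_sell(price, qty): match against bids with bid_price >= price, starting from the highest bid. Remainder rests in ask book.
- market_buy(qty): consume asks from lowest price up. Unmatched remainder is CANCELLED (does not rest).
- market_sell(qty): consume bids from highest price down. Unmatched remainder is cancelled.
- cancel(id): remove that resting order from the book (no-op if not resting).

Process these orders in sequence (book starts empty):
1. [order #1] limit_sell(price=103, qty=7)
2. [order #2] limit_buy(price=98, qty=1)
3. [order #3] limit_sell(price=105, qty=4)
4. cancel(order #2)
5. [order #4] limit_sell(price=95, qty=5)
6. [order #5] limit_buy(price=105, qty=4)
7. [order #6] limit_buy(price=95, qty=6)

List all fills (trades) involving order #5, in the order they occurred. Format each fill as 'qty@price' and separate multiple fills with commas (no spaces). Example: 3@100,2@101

After op 1 [order #1] limit_sell(price=103, qty=7): fills=none; bids=[-] asks=[#1:7@103]
After op 2 [order #2] limit_buy(price=98, qty=1): fills=none; bids=[#2:1@98] asks=[#1:7@103]
After op 3 [order #3] limit_sell(price=105, qty=4): fills=none; bids=[#2:1@98] asks=[#1:7@103 #3:4@105]
After op 4 cancel(order #2): fills=none; bids=[-] asks=[#1:7@103 #3:4@105]
After op 5 [order #4] limit_sell(price=95, qty=5): fills=none; bids=[-] asks=[#4:5@95 #1:7@103 #3:4@105]
After op 6 [order #5] limit_buy(price=105, qty=4): fills=#5x#4:4@95; bids=[-] asks=[#4:1@95 #1:7@103 #3:4@105]
After op 7 [order #6] limit_buy(price=95, qty=6): fills=#6x#4:1@95; bids=[#6:5@95] asks=[#1:7@103 #3:4@105]

Answer: 4@95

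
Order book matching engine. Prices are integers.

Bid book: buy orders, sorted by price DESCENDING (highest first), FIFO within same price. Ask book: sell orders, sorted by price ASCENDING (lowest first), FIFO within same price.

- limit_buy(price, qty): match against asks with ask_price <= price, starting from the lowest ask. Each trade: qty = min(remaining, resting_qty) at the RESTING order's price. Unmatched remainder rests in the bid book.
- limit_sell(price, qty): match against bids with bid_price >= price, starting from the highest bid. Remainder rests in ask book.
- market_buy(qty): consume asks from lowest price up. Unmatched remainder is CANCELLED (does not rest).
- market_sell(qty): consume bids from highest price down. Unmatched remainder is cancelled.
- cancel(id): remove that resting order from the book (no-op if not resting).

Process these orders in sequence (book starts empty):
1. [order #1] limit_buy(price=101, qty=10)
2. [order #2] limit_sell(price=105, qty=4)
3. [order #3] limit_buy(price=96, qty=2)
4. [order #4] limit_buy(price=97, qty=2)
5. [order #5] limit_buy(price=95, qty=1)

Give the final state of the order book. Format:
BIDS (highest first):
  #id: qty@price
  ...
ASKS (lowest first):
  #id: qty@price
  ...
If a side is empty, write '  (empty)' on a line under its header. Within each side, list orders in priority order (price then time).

After op 1 [order #1] limit_buy(price=101, qty=10): fills=none; bids=[#1:10@101] asks=[-]
After op 2 [order #2] limit_sell(price=105, qty=4): fills=none; bids=[#1:10@101] asks=[#2:4@105]
After op 3 [order #3] limit_buy(price=96, qty=2): fills=none; bids=[#1:10@101 #3:2@96] asks=[#2:4@105]
After op 4 [order #4] limit_buy(price=97, qty=2): fills=none; bids=[#1:10@101 #4:2@97 #3:2@96] asks=[#2:4@105]
After op 5 [order #5] limit_buy(price=95, qty=1): fills=none; bids=[#1:10@101 #4:2@97 #3:2@96 #5:1@95] asks=[#2:4@105]

Answer: BIDS (highest first):
  #1: 10@101
  #4: 2@97
  #3: 2@96
  #5: 1@95
ASKS (lowest first):
  #2: 4@105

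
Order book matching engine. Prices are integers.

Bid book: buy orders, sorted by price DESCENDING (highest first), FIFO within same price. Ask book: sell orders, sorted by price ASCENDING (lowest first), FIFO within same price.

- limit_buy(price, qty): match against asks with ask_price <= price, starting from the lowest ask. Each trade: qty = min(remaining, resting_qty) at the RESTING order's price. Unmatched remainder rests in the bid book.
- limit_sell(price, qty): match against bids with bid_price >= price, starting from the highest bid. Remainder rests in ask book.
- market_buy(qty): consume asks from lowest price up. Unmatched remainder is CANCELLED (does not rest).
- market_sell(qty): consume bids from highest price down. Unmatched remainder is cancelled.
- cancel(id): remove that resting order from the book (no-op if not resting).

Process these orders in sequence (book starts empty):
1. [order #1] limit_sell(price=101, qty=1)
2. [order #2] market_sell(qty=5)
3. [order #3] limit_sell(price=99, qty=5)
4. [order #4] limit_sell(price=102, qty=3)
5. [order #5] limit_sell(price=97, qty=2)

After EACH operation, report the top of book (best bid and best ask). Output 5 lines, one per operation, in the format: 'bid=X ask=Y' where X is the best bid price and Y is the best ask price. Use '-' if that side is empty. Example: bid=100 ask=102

After op 1 [order #1] limit_sell(price=101, qty=1): fills=none; bids=[-] asks=[#1:1@101]
After op 2 [order #2] market_sell(qty=5): fills=none; bids=[-] asks=[#1:1@101]
After op 3 [order #3] limit_sell(price=99, qty=5): fills=none; bids=[-] asks=[#3:5@99 #1:1@101]
After op 4 [order #4] limit_sell(price=102, qty=3): fills=none; bids=[-] asks=[#3:5@99 #1:1@101 #4:3@102]
After op 5 [order #5] limit_sell(price=97, qty=2): fills=none; bids=[-] asks=[#5:2@97 #3:5@99 #1:1@101 #4:3@102]

Answer: bid=- ask=101
bid=- ask=101
bid=- ask=99
bid=- ask=99
bid=- ask=97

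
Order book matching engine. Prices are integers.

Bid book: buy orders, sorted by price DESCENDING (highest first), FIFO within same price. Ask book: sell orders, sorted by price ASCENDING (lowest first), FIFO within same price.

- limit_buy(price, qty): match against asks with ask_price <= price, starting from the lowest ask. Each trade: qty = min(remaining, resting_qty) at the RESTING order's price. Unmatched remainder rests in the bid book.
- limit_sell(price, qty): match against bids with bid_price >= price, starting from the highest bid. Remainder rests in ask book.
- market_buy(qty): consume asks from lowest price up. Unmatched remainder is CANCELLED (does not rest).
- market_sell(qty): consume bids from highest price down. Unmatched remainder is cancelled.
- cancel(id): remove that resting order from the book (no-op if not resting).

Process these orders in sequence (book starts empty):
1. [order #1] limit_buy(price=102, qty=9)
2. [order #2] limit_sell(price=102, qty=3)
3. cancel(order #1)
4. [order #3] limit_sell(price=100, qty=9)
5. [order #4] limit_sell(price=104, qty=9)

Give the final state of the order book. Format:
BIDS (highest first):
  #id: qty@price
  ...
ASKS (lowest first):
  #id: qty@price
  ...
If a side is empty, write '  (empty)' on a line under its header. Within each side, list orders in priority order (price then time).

Answer: BIDS (highest first):
  (empty)
ASKS (lowest first):
  #3: 9@100
  #4: 9@104

Derivation:
After op 1 [order #1] limit_buy(price=102, qty=9): fills=none; bids=[#1:9@102] asks=[-]
After op 2 [order #2] limit_sell(price=102, qty=3): fills=#1x#2:3@102; bids=[#1:6@102] asks=[-]
After op 3 cancel(order #1): fills=none; bids=[-] asks=[-]
After op 4 [order #3] limit_sell(price=100, qty=9): fills=none; bids=[-] asks=[#3:9@100]
After op 5 [order #4] limit_sell(price=104, qty=9): fills=none; bids=[-] asks=[#3:9@100 #4:9@104]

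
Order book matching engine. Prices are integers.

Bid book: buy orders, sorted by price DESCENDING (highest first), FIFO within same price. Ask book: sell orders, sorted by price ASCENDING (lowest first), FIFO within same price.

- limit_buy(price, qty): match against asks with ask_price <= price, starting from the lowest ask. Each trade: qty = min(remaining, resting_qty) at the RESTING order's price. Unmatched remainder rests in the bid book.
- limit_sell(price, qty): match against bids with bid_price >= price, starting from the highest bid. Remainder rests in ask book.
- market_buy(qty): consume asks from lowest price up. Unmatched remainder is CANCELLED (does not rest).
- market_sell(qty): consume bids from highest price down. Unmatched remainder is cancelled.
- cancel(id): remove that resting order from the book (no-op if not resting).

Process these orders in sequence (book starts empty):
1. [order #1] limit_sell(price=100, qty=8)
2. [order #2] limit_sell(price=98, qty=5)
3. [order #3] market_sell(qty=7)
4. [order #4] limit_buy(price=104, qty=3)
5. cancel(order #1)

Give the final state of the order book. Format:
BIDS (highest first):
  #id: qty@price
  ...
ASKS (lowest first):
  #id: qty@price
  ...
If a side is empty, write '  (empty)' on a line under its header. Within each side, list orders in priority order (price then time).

Answer: BIDS (highest first):
  (empty)
ASKS (lowest first):
  #2: 2@98

Derivation:
After op 1 [order #1] limit_sell(price=100, qty=8): fills=none; bids=[-] asks=[#1:8@100]
After op 2 [order #2] limit_sell(price=98, qty=5): fills=none; bids=[-] asks=[#2:5@98 #1:8@100]
After op 3 [order #3] market_sell(qty=7): fills=none; bids=[-] asks=[#2:5@98 #1:8@100]
After op 4 [order #4] limit_buy(price=104, qty=3): fills=#4x#2:3@98; bids=[-] asks=[#2:2@98 #1:8@100]
After op 5 cancel(order #1): fills=none; bids=[-] asks=[#2:2@98]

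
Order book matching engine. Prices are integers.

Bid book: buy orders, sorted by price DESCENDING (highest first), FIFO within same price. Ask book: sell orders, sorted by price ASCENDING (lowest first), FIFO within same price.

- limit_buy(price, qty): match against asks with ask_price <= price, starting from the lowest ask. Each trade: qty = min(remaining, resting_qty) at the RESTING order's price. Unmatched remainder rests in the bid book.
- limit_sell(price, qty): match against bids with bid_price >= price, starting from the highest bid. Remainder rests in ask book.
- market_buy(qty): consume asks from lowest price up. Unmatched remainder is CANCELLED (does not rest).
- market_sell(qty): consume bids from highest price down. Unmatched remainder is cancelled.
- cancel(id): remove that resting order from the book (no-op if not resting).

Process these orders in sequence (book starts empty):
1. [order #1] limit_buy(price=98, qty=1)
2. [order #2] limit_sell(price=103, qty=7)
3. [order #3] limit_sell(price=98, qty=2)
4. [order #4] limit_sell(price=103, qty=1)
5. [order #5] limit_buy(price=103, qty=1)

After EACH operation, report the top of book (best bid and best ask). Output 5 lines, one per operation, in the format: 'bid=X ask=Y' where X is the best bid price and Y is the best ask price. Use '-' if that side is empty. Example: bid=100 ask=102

Answer: bid=98 ask=-
bid=98 ask=103
bid=- ask=98
bid=- ask=98
bid=- ask=103

Derivation:
After op 1 [order #1] limit_buy(price=98, qty=1): fills=none; bids=[#1:1@98] asks=[-]
After op 2 [order #2] limit_sell(price=103, qty=7): fills=none; bids=[#1:1@98] asks=[#2:7@103]
After op 3 [order #3] limit_sell(price=98, qty=2): fills=#1x#3:1@98; bids=[-] asks=[#3:1@98 #2:7@103]
After op 4 [order #4] limit_sell(price=103, qty=1): fills=none; bids=[-] asks=[#3:1@98 #2:7@103 #4:1@103]
After op 5 [order #5] limit_buy(price=103, qty=1): fills=#5x#3:1@98; bids=[-] asks=[#2:7@103 #4:1@103]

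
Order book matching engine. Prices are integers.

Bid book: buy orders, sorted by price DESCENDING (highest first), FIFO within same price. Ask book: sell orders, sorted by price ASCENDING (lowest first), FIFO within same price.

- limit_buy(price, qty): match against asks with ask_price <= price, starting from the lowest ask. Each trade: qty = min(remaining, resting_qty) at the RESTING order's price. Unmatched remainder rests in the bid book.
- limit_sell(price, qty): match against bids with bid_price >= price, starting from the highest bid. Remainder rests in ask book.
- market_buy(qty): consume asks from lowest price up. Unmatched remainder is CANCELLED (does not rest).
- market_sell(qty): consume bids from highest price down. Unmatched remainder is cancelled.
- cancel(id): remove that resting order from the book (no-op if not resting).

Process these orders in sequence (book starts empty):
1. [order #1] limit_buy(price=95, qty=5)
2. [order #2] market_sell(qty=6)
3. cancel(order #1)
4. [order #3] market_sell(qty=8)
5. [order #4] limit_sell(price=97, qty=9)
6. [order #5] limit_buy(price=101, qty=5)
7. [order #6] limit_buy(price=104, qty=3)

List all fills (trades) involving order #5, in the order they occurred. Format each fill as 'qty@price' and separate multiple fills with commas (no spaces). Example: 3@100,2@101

After op 1 [order #1] limit_buy(price=95, qty=5): fills=none; bids=[#1:5@95] asks=[-]
After op 2 [order #2] market_sell(qty=6): fills=#1x#2:5@95; bids=[-] asks=[-]
After op 3 cancel(order #1): fills=none; bids=[-] asks=[-]
After op 4 [order #3] market_sell(qty=8): fills=none; bids=[-] asks=[-]
After op 5 [order #4] limit_sell(price=97, qty=9): fills=none; bids=[-] asks=[#4:9@97]
After op 6 [order #5] limit_buy(price=101, qty=5): fills=#5x#4:5@97; bids=[-] asks=[#4:4@97]
After op 7 [order #6] limit_buy(price=104, qty=3): fills=#6x#4:3@97; bids=[-] asks=[#4:1@97]

Answer: 5@97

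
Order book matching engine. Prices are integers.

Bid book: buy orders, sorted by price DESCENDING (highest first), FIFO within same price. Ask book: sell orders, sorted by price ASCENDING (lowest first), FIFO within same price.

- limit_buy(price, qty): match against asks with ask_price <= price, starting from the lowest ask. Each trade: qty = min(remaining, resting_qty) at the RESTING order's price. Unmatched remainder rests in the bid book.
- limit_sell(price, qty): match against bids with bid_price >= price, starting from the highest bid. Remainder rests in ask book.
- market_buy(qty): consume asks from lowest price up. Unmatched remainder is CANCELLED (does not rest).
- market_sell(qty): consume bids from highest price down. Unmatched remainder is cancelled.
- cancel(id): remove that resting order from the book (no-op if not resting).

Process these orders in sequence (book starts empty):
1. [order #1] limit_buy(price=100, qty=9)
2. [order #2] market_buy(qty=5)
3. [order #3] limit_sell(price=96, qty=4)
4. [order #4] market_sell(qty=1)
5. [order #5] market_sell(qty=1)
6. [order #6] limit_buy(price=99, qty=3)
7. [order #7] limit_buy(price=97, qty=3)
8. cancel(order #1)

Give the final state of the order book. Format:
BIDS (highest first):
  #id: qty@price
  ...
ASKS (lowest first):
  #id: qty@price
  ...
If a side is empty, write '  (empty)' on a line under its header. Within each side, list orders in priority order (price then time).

After op 1 [order #1] limit_buy(price=100, qty=9): fills=none; bids=[#1:9@100] asks=[-]
After op 2 [order #2] market_buy(qty=5): fills=none; bids=[#1:9@100] asks=[-]
After op 3 [order #3] limit_sell(price=96, qty=4): fills=#1x#3:4@100; bids=[#1:5@100] asks=[-]
After op 4 [order #4] market_sell(qty=1): fills=#1x#4:1@100; bids=[#1:4@100] asks=[-]
After op 5 [order #5] market_sell(qty=1): fills=#1x#5:1@100; bids=[#1:3@100] asks=[-]
After op 6 [order #6] limit_buy(price=99, qty=3): fills=none; bids=[#1:3@100 #6:3@99] asks=[-]
After op 7 [order #7] limit_buy(price=97, qty=3): fills=none; bids=[#1:3@100 #6:3@99 #7:3@97] asks=[-]
After op 8 cancel(order #1): fills=none; bids=[#6:3@99 #7:3@97] asks=[-]

Answer: BIDS (highest first):
  #6: 3@99
  #7: 3@97
ASKS (lowest first):
  (empty)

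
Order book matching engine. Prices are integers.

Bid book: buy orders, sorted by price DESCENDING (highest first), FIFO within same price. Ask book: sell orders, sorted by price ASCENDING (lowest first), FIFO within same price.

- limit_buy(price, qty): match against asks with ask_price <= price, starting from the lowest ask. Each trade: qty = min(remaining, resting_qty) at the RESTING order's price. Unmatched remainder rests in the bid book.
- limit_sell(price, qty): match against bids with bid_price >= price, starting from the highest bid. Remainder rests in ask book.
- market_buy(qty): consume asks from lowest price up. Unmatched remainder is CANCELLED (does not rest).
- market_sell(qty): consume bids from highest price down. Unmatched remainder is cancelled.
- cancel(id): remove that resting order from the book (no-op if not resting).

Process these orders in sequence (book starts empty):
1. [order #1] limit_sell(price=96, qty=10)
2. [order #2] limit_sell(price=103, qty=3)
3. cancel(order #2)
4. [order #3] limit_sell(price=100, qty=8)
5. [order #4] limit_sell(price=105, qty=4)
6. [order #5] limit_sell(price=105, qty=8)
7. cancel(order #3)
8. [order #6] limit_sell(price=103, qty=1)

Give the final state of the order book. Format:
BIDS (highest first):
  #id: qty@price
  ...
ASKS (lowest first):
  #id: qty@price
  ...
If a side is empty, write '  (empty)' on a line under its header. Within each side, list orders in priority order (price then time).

Answer: BIDS (highest first):
  (empty)
ASKS (lowest first):
  #1: 10@96
  #6: 1@103
  #4: 4@105
  #5: 8@105

Derivation:
After op 1 [order #1] limit_sell(price=96, qty=10): fills=none; bids=[-] asks=[#1:10@96]
After op 2 [order #2] limit_sell(price=103, qty=3): fills=none; bids=[-] asks=[#1:10@96 #2:3@103]
After op 3 cancel(order #2): fills=none; bids=[-] asks=[#1:10@96]
After op 4 [order #3] limit_sell(price=100, qty=8): fills=none; bids=[-] asks=[#1:10@96 #3:8@100]
After op 5 [order #4] limit_sell(price=105, qty=4): fills=none; bids=[-] asks=[#1:10@96 #3:8@100 #4:4@105]
After op 6 [order #5] limit_sell(price=105, qty=8): fills=none; bids=[-] asks=[#1:10@96 #3:8@100 #4:4@105 #5:8@105]
After op 7 cancel(order #3): fills=none; bids=[-] asks=[#1:10@96 #4:4@105 #5:8@105]
After op 8 [order #6] limit_sell(price=103, qty=1): fills=none; bids=[-] asks=[#1:10@96 #6:1@103 #4:4@105 #5:8@105]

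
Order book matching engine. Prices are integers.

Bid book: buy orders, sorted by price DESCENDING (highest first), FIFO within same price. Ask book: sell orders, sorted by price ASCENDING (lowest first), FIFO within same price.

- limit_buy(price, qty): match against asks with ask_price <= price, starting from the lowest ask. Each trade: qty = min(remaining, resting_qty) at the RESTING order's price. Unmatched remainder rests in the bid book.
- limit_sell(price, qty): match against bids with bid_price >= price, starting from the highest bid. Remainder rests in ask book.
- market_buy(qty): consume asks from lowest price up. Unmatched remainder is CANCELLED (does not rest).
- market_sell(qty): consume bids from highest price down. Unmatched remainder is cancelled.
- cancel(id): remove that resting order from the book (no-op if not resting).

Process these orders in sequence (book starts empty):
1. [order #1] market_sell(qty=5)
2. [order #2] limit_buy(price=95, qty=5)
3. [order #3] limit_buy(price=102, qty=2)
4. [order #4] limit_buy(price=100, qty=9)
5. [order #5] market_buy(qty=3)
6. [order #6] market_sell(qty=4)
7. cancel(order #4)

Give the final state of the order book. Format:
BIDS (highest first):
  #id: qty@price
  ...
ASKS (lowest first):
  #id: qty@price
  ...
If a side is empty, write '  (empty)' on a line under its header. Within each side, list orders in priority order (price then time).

Answer: BIDS (highest first):
  #2: 5@95
ASKS (lowest first):
  (empty)

Derivation:
After op 1 [order #1] market_sell(qty=5): fills=none; bids=[-] asks=[-]
After op 2 [order #2] limit_buy(price=95, qty=5): fills=none; bids=[#2:5@95] asks=[-]
After op 3 [order #3] limit_buy(price=102, qty=2): fills=none; bids=[#3:2@102 #2:5@95] asks=[-]
After op 4 [order #4] limit_buy(price=100, qty=9): fills=none; bids=[#3:2@102 #4:9@100 #2:5@95] asks=[-]
After op 5 [order #5] market_buy(qty=3): fills=none; bids=[#3:2@102 #4:9@100 #2:5@95] asks=[-]
After op 6 [order #6] market_sell(qty=4): fills=#3x#6:2@102 #4x#6:2@100; bids=[#4:7@100 #2:5@95] asks=[-]
After op 7 cancel(order #4): fills=none; bids=[#2:5@95] asks=[-]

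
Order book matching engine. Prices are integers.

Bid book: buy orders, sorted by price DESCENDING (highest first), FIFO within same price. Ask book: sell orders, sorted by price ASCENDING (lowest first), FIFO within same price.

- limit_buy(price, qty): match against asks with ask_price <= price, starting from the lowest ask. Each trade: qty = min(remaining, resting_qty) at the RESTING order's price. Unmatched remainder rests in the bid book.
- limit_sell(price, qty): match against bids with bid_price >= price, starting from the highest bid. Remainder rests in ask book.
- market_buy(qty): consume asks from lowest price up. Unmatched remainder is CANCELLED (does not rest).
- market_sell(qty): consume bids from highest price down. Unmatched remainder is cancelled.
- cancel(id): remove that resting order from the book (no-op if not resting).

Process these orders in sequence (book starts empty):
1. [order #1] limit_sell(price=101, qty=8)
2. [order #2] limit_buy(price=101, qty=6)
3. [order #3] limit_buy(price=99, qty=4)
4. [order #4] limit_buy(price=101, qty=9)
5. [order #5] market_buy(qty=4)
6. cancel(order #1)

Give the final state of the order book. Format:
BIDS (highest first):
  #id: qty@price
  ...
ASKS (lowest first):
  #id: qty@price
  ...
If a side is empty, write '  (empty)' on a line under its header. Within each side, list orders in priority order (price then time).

Answer: BIDS (highest first):
  #4: 7@101
  #3: 4@99
ASKS (lowest first):
  (empty)

Derivation:
After op 1 [order #1] limit_sell(price=101, qty=8): fills=none; bids=[-] asks=[#1:8@101]
After op 2 [order #2] limit_buy(price=101, qty=6): fills=#2x#1:6@101; bids=[-] asks=[#1:2@101]
After op 3 [order #3] limit_buy(price=99, qty=4): fills=none; bids=[#3:4@99] asks=[#1:2@101]
After op 4 [order #4] limit_buy(price=101, qty=9): fills=#4x#1:2@101; bids=[#4:7@101 #3:4@99] asks=[-]
After op 5 [order #5] market_buy(qty=4): fills=none; bids=[#4:7@101 #3:4@99] asks=[-]
After op 6 cancel(order #1): fills=none; bids=[#4:7@101 #3:4@99] asks=[-]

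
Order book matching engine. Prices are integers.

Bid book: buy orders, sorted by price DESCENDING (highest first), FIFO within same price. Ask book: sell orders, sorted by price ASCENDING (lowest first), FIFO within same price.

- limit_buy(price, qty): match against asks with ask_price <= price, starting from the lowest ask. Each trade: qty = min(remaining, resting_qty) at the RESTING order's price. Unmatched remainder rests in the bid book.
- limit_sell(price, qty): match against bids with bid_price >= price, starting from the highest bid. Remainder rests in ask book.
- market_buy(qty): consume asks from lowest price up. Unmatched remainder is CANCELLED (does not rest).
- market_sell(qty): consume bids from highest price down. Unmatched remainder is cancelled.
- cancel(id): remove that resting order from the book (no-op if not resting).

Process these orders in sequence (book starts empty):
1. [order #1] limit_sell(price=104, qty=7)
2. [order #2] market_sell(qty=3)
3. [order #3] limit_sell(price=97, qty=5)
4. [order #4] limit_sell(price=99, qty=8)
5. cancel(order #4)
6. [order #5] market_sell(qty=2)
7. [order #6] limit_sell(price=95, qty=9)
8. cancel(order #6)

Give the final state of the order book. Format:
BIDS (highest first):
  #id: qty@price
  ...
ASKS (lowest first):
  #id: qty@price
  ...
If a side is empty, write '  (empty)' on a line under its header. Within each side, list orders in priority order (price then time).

Answer: BIDS (highest first):
  (empty)
ASKS (lowest first):
  #3: 5@97
  #1: 7@104

Derivation:
After op 1 [order #1] limit_sell(price=104, qty=7): fills=none; bids=[-] asks=[#1:7@104]
After op 2 [order #2] market_sell(qty=3): fills=none; bids=[-] asks=[#1:7@104]
After op 3 [order #3] limit_sell(price=97, qty=5): fills=none; bids=[-] asks=[#3:5@97 #1:7@104]
After op 4 [order #4] limit_sell(price=99, qty=8): fills=none; bids=[-] asks=[#3:5@97 #4:8@99 #1:7@104]
After op 5 cancel(order #4): fills=none; bids=[-] asks=[#3:5@97 #1:7@104]
After op 6 [order #5] market_sell(qty=2): fills=none; bids=[-] asks=[#3:5@97 #1:7@104]
After op 7 [order #6] limit_sell(price=95, qty=9): fills=none; bids=[-] asks=[#6:9@95 #3:5@97 #1:7@104]
After op 8 cancel(order #6): fills=none; bids=[-] asks=[#3:5@97 #1:7@104]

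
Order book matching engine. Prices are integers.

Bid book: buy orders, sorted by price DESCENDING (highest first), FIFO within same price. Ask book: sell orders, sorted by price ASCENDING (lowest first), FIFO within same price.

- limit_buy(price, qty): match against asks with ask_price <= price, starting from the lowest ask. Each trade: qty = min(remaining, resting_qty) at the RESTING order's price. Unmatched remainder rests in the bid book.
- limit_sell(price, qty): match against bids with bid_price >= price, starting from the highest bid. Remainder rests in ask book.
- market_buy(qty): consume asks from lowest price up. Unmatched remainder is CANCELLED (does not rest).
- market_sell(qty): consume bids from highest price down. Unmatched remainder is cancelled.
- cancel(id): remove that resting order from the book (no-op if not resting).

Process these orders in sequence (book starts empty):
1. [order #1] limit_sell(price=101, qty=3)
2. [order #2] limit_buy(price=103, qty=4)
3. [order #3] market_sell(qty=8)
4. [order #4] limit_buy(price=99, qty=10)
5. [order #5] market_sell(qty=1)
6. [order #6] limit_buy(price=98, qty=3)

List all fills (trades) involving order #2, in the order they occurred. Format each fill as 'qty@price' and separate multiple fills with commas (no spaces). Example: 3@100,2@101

Answer: 3@101,1@103

Derivation:
After op 1 [order #1] limit_sell(price=101, qty=3): fills=none; bids=[-] asks=[#1:3@101]
After op 2 [order #2] limit_buy(price=103, qty=4): fills=#2x#1:3@101; bids=[#2:1@103] asks=[-]
After op 3 [order #3] market_sell(qty=8): fills=#2x#3:1@103; bids=[-] asks=[-]
After op 4 [order #4] limit_buy(price=99, qty=10): fills=none; bids=[#4:10@99] asks=[-]
After op 5 [order #5] market_sell(qty=1): fills=#4x#5:1@99; bids=[#4:9@99] asks=[-]
After op 6 [order #6] limit_buy(price=98, qty=3): fills=none; bids=[#4:9@99 #6:3@98] asks=[-]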